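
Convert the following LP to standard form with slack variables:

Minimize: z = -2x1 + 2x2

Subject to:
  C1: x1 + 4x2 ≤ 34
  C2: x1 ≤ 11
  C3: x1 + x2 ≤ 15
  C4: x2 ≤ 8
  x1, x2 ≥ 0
min z = -2x1 + 2x2

s.t.
  x1 + 4x2 + s1 = 34
  x1 + s2 = 11
  x1 + x2 + s3 = 15
  x2 + s4 = 8
  x1, x2, s1, s2, s3, s4 ≥ 0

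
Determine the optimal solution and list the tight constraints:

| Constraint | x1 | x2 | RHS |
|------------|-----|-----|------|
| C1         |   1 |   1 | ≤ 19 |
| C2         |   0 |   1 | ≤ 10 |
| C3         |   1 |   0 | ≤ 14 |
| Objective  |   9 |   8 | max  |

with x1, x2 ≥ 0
Optimal: x1 = 14, x2 = 5
Slack at optimum:
  C1: slack = 0 (binding)
  C2: slack = 5
  C3: slack = 0 (binding)
  x1 ≥ 0: x1 = 14
  x2 ≥ 0: x2 = 5
Binding constraints: C1, C3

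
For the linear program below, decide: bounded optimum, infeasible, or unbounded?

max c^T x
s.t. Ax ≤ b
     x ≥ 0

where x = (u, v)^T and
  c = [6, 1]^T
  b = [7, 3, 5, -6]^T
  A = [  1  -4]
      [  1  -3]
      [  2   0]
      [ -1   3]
One constraint requires u - 3v ≤ 3, while the constraint -u + 3v ≤ -6 is equivalent to u - 3v ≥ 6. Together they would need 6 ≤ u - 3v ≤ 3, which is impossible since 6 > 3. No point satisfies all constraints.

Infeasible: no point satisfies all constraints simultaneously.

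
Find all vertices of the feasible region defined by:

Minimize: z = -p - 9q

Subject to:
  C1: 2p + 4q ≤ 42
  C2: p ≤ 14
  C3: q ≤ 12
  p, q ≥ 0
Each vertex is the intersection of two constraint boundaries that also satisfies all remaining constraints:
  p = 0 and q = 0 → (0, 0)
  p = 14 and q = 0 → (14, 0)
  2p + 4q = 42 and p = 14 → (14, 3.5)
  2p + 4q = 42 and p = 0 → (0, 10.5)

Vertices: (0, 0), (14, 0), (14, 3.5), (0, 10.5)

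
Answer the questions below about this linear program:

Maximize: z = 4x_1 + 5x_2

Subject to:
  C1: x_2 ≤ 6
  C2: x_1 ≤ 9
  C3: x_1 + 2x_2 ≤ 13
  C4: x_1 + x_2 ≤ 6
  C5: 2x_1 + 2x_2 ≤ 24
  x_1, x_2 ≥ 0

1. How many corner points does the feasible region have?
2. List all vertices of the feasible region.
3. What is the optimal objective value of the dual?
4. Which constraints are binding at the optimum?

1. 3
2. (0, 0), (6, 0), (0, 6)
3. 30 (by strong duality, equal to the primal optimum)
4. C1, C4, x_1 ≥ 0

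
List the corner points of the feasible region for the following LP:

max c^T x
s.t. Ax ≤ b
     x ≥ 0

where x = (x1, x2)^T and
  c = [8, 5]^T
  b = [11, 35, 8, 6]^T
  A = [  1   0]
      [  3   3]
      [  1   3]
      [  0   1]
Each vertex is the intersection of two constraint boundaries that also satisfies all remaining constraints:
  x1 = 0 and x2 = 0 → (0, 0)
  x1 + 3x2 = 8 and x2 = 0 → (8, 0)
  x1 + 3x2 = 8 and x1 = 0 → (0, 2.667)

Vertices: (0, 0), (8, 0), (0, 2.667)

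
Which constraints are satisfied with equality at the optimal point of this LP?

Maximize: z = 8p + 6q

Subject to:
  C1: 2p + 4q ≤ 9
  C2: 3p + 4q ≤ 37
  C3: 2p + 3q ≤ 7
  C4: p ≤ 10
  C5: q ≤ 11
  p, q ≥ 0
Optimal: p = 3.5, q = 0
Binding: C3, q ≥ 0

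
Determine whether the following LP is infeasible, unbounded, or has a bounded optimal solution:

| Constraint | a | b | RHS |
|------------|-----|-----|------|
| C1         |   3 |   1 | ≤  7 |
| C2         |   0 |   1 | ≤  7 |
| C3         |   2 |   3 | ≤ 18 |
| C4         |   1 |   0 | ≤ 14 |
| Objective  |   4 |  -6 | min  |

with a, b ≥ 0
The point (0, 6) satisfies every constraint, so the LP is feasible; the constraints give a ≤ 14 and b ≤ 7, which with a, b ≥ 0 keep the feasible region inside a bounded box. A feasible, bounded LP attains a finite optimum at a vertex.

Evaluating z = 4a - 6b at each vertex:
  (0, 0): z = 0
  (2.333, 0): z = 9.333
  (0.4286, 5.714): z = -32.57
  (0, 6): z = -36

Feasible with finite optimum z* = -36 at (0, 6).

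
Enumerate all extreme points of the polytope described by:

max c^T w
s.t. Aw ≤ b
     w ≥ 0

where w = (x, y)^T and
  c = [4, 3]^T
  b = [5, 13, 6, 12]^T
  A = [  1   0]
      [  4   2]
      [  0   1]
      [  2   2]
Each vertex is the intersection of two constraint boundaries that also satisfies all remaining constraints:
  x = 0 and y = 0 → (0, 0)
  4x + 2y = 13 and y = 0 → (3.25, 0)
  4x + 2y = 13 and 2x + 2y = 12 → (0.5, 5.5)
  y = 6 and 2x + 2y = 12 → (0, 6)

Vertices: (0, 0), (3.25, 0), (0.5, 5.5), (0, 6)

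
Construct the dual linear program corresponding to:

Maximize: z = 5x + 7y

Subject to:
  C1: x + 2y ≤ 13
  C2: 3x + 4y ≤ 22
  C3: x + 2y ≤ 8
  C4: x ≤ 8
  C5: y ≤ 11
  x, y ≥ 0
Minimize: z = 13y1 + 22y2 + 8y3 + 8y4 + 11y5

Subject to:
  C1: -y1 - 3y2 - y3 - y4 ≤ -5
  C2: -2y1 - 4y2 - 2y3 - y5 ≤ -7
  y1, y2, y3, y4, y5 ≥ 0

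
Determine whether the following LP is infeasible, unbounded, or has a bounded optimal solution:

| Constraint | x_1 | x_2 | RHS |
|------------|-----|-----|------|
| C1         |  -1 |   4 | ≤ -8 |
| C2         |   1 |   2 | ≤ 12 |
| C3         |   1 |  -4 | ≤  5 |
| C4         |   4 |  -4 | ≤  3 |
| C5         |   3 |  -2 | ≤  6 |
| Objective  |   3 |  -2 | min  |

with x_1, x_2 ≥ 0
C3 requires x_1 - 4x_2 ≤ 5, while C1 (-x_1 + 4x_2 ≤ -8) is equivalent to x_1 - 4x_2 ≥ 8. Together they would need 8 ≤ x_1 - 4x_2 ≤ 5, which is impossible since 8 > 5. No point satisfies all constraints.

The feasible region is empty; the LP is infeasible.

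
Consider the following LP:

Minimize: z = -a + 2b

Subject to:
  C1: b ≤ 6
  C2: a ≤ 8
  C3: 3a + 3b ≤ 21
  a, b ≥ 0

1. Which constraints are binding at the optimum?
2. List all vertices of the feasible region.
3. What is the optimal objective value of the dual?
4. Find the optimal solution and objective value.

1. C3, b ≥ 0
2. (0, 0), (7, 0), (1, 6), (0, 6)
3. -7 (by strong duality, equal to the primal optimum)
4. a = 7, b = 0, z = -7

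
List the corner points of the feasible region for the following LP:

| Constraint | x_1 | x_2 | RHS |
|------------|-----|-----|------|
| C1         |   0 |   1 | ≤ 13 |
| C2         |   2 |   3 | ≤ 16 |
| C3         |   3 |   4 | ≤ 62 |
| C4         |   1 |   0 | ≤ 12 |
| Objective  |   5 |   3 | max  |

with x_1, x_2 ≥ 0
Each vertex is the intersection of two constraint boundaries that also satisfies all remaining constraints:
  x_1 = 0 and x_2 = 0 → (0, 0)
  2x_1 + 3x_2 = 16 and x_2 = 0 → (8, 0)
  2x_1 + 3x_2 = 16 and x_1 = 0 → (0, 5.333)

Vertices: (0, 0), (8, 0), (0, 5.333)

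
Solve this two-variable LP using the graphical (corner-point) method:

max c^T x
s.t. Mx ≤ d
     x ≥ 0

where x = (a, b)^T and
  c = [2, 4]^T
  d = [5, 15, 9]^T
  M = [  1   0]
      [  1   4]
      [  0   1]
Each vertex is the intersection of two constraint boundaries that also satisfies all remaining constraints:
  a = 0 and b = 0 → (0, 0)
  a = 5 and b = 0 → (5, 0)
  a = 5 and a + 4b = 15 → (5, 2.5)
  a + 4b = 15 and a = 0 → (0, 3.75)

Evaluating z = 2a + 4b at each vertex:
  (0, 0): z = 0
  (5, 0): z = 10
  (5, 2.5): z = 20
  (0, 3.75): z = 15

The maximum is at (5, 2.5) with z = 20.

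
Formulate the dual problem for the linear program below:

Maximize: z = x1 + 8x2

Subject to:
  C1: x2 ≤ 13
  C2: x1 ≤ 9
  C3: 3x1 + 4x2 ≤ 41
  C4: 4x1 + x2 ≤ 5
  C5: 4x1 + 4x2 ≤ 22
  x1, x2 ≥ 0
Minimize: z = 13y1 + 9y2 + 41y3 + 5y4 + 22y5

Subject to:
  C1: -y2 - 3y3 - 4y4 - 4y5 ≤ -1
  C2: -y1 - 4y3 - y4 - 4y5 ≤ -8
  y1, y2, y3, y4, y5 ≥ 0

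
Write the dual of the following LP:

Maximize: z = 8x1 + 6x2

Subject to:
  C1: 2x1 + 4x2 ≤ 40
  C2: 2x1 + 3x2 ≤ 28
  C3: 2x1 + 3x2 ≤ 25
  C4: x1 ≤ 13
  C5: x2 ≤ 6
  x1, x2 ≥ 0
Minimize: z = 40y1 + 28y2 + 25y3 + 13y4 + 6y5

Subject to:
  C1: -2y1 - 2y2 - 2y3 - y4 ≤ -8
  C2: -4y1 - 3y2 - 3y3 - y5 ≤ -6
  y1, y2, y3, y4, y5 ≥ 0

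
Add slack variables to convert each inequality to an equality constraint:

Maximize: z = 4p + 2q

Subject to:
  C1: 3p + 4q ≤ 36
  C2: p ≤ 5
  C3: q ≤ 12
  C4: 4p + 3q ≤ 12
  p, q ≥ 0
max z = 4p + 2q

s.t.
  3p + 4q + s1 = 36
  p + s2 = 5
  q + s3 = 12
  4p + 3q + s4 = 12
  p, q, s1, s2, s3, s4 ≥ 0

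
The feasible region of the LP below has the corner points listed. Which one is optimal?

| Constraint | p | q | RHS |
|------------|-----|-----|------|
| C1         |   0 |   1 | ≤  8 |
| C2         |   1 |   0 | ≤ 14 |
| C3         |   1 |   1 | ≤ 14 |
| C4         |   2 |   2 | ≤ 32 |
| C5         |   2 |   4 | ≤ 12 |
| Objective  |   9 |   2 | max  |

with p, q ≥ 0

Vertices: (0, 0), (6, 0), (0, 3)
Evaluating z = 9p + 2q at each vertex:
  (0, 0): z = 0
  (6, 0): z = 54
  (0, 3): z = 6

The largest value is z = 54, attained at (6, 0).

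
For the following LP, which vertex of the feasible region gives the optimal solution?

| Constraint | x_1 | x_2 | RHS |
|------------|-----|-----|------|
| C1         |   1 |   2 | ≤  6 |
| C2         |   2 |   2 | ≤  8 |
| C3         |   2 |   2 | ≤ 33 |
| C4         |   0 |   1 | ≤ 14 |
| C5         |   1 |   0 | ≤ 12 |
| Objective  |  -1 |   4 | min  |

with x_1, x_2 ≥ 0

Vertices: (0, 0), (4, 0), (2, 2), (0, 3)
(4, 0) with z = -4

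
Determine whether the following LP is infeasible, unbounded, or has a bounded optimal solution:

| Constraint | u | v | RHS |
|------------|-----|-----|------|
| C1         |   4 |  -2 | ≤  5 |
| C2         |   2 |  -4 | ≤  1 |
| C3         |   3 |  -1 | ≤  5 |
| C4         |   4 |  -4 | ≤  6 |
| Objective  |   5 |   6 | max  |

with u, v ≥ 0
Feasible point: (0, 0) satisfies every constraint, so the LP is feasible.
Direction d = (0, 1): for each constraint row a, a·d ≤ 0 —
  (4)(0) + (-2)(1) = -2 ≤ 0
  (2)(0) + (-4)(1) = -4 ≤ 0
  (3)(0) + (-1)(1) = -1 ≤ 0
  (4)(0) + (-4)(1) = -4 ≤ 0
and d ≥ 0, so (0, 0) + t·d stays feasible for every t ≥ 0. Along this ray z = 5u + 6v changes by 6 per unit t, so z → +∞.

Unbounded: there is a feasible ray along which z → +∞.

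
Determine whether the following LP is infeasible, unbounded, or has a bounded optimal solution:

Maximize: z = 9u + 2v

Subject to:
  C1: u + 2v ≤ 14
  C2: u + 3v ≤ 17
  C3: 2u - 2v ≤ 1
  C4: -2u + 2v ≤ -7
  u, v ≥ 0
C3 requires 2u - 2v ≤ 1, while C4 (-2u + 2v ≤ -7) is equivalent to 2u - 2v ≥ 7. Together they would need 7 ≤ 2u - 2v ≤ 1, which is impossible since 7 > 1. No point satisfies all constraints.

Infeasible — the constraint set is empty.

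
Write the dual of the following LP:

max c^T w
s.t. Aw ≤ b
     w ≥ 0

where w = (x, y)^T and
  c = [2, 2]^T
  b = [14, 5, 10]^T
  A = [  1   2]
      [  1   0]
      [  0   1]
Minimize: z = 14y1 + 5y2 + 10y3

Subject to:
  C1: -y1 - y2 ≤ -2
  C2: -2y1 - y3 ≤ -2
  y1, y2, y3 ≥ 0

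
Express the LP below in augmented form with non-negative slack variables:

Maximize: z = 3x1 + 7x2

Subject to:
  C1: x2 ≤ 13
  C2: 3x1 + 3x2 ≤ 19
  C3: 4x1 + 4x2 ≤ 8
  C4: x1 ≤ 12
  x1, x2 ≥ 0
max z = 3x1 + 7x2

s.t.
  x2 + s1 = 13
  3x1 + 3x2 + s2 = 19
  4x1 + 4x2 + s3 = 8
  x1 + s4 = 12
  x1, x2, s1, s2, s3, s4 ≥ 0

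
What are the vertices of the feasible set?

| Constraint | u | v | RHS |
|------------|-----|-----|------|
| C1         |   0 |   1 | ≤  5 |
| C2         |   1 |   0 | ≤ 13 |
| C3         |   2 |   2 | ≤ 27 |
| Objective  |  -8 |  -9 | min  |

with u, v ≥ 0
Each vertex is the intersection of two constraint boundaries that also satisfies all remaining constraints:
  u = 0 and v = 0 → (0, 0)
  u = 13 and v = 0 → (13, 0)
  u = 13 and 2u + 2v = 27 → (13, 0.5)
  v = 5 and 2u + 2v = 27 → (8.5, 5)
  v = 5 and u = 0 → (0, 5)

Vertices: (0, 0), (13, 0), (13, 0.5), (8.5, 5), (0, 5)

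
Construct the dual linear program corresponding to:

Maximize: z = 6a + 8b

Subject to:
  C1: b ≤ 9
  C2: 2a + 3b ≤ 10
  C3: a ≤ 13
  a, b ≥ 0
Minimize: z = 9y1 + 10y2 + 13y3

Subject to:
  C1: -2y2 - y3 ≤ -6
  C2: -y1 - 3y2 ≤ -8
  y1, y2, y3 ≥ 0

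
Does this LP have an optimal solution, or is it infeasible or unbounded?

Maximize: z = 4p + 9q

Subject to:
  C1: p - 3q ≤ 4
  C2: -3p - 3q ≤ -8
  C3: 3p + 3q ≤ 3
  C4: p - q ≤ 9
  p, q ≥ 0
C3 requires 3p + 3q ≤ 3, while C2 (-3p - 3q ≤ -8) is equivalent to 3p + 3q ≥ 8. Together they would need 8 ≤ 3p + 3q ≤ 3, which is impossible since 8 > 3. No point satisfies all constraints.

Infeasible — the constraint set is empty.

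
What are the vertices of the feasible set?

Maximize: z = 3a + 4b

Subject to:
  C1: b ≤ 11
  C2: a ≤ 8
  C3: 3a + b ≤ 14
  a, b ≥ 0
Each vertex is the intersection of two constraint boundaries that also satisfies all remaining constraints:
  a = 0 and b = 0 → (0, 0)
  3a + b = 14 and b = 0 → (4.667, 0)
  b = 11 and 3a + b = 14 → (1, 11)
  b = 11 and a = 0 → (0, 11)

Vertices: (0, 0), (4.667, 0), (1, 11), (0, 11)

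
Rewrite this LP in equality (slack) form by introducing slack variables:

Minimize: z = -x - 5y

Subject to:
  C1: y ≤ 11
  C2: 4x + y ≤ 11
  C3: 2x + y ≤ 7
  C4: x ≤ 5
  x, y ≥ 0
min z = -x - 5y

s.t.
  y + s1 = 11
  4x + y + s2 = 11
  2x + y + s3 = 7
  x + s4 = 5
  x, y, s1, s2, s3, s4 ≥ 0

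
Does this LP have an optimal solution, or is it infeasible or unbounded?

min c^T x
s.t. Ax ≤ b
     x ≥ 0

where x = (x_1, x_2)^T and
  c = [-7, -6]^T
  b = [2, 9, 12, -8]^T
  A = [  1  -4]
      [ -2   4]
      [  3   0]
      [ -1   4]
One constraint requires x_1 - 4x_2 ≤ 2, while the constraint -x_1 + 4x_2 ≤ -8 is equivalent to x_1 - 4x_2 ≥ 8. Together they would need 8 ≤ x_1 - 4x_2 ≤ 2, which is impossible since 8 > 2. No point satisfies all constraints.

Infeasible — the constraint set is empty.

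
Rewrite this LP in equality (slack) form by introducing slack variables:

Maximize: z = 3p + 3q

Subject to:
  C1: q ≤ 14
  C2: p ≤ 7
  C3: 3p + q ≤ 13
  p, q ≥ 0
max z = 3p + 3q

s.t.
  q + s1 = 14
  p + s2 = 7
  3p + q + s3 = 13
  p, q, s1, s2, s3 ≥ 0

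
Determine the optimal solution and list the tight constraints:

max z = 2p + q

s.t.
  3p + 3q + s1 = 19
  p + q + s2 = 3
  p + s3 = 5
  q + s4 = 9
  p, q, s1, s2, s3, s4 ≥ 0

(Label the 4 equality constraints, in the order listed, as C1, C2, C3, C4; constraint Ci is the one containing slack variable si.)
Optimal: p = 3, q = 0
Slack at optimum:
  C1: slack = 10
  C2: slack = 0 (binding)
  C3: slack = 2
  C4: slack = 9
  p ≥ 0: p = 3
  q ≥ 0: q = 0 (binding)
Binding constraints: C2, q ≥ 0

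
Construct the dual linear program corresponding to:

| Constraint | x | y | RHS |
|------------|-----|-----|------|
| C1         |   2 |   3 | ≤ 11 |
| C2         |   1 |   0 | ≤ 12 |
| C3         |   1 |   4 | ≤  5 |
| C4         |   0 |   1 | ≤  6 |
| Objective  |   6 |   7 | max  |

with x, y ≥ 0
Minimize: z = 11y1 + 12y2 + 5y3 + 6y4

Subject to:
  C1: -2y1 - y2 - y3 ≤ -6
  C2: -3y1 - 4y3 - y4 ≤ -7
  y1, y2, y3, y4 ≥ 0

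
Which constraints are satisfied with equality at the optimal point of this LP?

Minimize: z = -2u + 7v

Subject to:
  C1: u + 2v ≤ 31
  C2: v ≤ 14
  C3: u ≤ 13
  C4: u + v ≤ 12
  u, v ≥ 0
Optimal: u = 12, v = 0
Binding: C4, v ≥ 0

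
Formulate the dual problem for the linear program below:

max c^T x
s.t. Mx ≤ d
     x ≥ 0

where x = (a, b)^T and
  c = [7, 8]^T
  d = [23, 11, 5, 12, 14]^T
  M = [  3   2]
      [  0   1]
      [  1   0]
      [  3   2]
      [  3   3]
Minimize: z = 23y1 + 11y2 + 5y3 + 12y4 + 14y5

Subject to:
  C1: -3y1 - y3 - 3y4 - 3y5 ≤ -7
  C2: -2y1 - y2 - 2y4 - 3y5 ≤ -8
  y1, y2, y3, y4, y5 ≥ 0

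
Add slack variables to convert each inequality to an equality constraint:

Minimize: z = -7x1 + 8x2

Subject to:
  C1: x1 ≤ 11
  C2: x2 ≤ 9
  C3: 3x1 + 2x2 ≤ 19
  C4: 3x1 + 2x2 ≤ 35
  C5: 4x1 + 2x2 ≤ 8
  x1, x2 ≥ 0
min z = -7x1 + 8x2

s.t.
  x1 + s1 = 11
  x2 + s2 = 9
  3x1 + 2x2 + s3 = 19
  3x1 + 2x2 + s4 = 35
  4x1 + 2x2 + s5 = 8
  x1, x2, s1, s2, s3, s4, s5 ≥ 0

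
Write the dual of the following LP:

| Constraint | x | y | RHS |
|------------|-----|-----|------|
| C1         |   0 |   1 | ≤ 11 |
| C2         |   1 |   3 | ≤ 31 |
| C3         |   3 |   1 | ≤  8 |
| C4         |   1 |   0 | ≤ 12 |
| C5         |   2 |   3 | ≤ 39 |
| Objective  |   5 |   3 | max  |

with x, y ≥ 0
Minimize: z = 11y1 + 31y2 + 8y3 + 12y4 + 39y5

Subject to:
  C1: -y2 - 3y3 - y4 - 2y5 ≤ -5
  C2: -y1 - 3y2 - y3 - 3y5 ≤ -3
  y1, y2, y3, y4, y5 ≥ 0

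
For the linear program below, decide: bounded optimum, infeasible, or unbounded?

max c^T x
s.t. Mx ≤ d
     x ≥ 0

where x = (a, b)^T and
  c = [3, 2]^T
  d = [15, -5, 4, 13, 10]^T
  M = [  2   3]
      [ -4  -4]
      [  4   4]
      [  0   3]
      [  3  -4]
One constraint requires 4a + 4b ≤ 4, while the constraint -4a - 4b ≤ -5 is equivalent to 4a + 4b ≥ 5. Together they would need 5 ≤ 4a + 4b ≤ 4, which is impossible since 5 > 4. No point satisfies all constraints.

Infeasible: no point satisfies all constraints simultaneously.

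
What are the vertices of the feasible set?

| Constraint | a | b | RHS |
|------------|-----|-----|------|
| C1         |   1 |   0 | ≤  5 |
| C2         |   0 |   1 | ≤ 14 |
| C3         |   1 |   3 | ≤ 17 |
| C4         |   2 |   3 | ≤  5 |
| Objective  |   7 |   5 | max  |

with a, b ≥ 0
Each vertex is the intersection of two constraint boundaries that also satisfies all remaining constraints:
  a = 0 and b = 0 → (0, 0)
  2a + 3b = 5 and b = 0 → (2.5, 0)
  2a + 3b = 5 and a = 0 → (0, 1.667)

Vertices: (0, 0), (2.5, 0), (0, 1.667)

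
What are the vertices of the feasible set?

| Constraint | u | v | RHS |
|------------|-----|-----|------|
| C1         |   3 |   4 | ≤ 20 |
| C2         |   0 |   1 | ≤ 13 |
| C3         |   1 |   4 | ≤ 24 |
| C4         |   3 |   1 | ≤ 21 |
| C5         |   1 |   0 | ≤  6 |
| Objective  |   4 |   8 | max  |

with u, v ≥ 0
Each vertex is the intersection of two constraint boundaries that also satisfies all remaining constraints:
  u = 0 and v = 0 → (0, 0)
  u = 6 and v = 0 → (6, 0)
  3u + 4v = 20 and u = 6 → (6, 0.5)
  3u + 4v = 20 and u = 0 → (0, 5)

Vertices: (0, 0), (6, 0), (6, 0.5), (0, 5)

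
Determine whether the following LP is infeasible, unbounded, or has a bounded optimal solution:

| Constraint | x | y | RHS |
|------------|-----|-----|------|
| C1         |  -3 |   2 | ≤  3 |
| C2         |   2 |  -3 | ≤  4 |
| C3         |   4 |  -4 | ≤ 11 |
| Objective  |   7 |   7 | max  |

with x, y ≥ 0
Feasible point: (0, 0) satisfies every constraint, so the LP is feasible.
Direction d = (1, 1): for each constraint row a, a·d ≤ 0 —
  (-3)(1) + (2)(1) = -1 ≤ 0
  (2)(1) + (-3)(1) = -1 ≤ 0
  (4)(1) + (-4)(1) = 0 ≤ 0
and d ≥ 0, so (0, 0) + t·d stays feasible for every t ≥ 0. Along this ray z = 7x + 7y changes by 14 per unit t, so z → +∞.

Unbounded: there is a feasible ray along which z → +∞.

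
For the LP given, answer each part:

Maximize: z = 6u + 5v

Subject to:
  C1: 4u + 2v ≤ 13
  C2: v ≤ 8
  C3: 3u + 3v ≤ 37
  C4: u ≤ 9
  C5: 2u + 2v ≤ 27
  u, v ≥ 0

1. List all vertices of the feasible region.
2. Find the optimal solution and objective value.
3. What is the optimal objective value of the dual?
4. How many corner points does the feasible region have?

1. (0, 0), (3.25, 0), (0, 6.5)
2. u = 0, v = 6.5, z = 32.5
3. 32.5 (by strong duality, equal to the primal optimum)
4. 3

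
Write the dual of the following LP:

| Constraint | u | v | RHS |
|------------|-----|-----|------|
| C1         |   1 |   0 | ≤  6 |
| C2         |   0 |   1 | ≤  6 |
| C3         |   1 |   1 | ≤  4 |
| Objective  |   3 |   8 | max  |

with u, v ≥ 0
Minimize: z = 6y1 + 6y2 + 4y3

Subject to:
  C1: -y1 - y3 ≤ -3
  C2: -y2 - y3 ≤ -8
  y1, y2, y3 ≥ 0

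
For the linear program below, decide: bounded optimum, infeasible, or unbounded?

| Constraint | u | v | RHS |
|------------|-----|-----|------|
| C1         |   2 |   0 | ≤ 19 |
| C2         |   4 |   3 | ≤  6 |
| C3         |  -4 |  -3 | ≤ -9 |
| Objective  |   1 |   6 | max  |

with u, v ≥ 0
C2 requires 4u + 3v ≤ 6, while C3 (-4u - 3v ≤ -9) is equivalent to 4u + 3v ≥ 9. Together they would need 9 ≤ 4u + 3v ≤ 6, which is impossible since 9 > 6. No point satisfies all constraints.

Infeasible: no point satisfies all constraints simultaneously.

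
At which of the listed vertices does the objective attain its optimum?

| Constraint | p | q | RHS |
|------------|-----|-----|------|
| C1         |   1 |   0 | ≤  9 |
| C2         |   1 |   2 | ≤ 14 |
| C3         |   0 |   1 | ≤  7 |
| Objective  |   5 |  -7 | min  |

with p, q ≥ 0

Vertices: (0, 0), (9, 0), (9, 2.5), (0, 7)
(0, 7) with z = -49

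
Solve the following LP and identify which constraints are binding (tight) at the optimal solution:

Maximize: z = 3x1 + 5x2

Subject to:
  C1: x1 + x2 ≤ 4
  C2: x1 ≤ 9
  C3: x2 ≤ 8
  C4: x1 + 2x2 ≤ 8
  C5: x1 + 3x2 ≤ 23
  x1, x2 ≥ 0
Optimal: x1 = 0, x2 = 4
Slack at optimum:
  C1: slack = 0 (binding)
  C2: slack = 9
  C3: slack = 4
  C4: slack = 0 (binding)
  C5: slack = 11
  x1 ≥ 0: x1 = 0 (binding)
  x2 ≥ 0: x2 = 4
Binding constraints: C1, C4, x1 ≥ 0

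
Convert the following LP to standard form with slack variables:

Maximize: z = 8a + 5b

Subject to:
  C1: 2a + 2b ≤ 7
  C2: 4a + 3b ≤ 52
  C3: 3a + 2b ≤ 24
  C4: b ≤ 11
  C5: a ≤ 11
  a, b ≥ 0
max z = 8a + 5b

s.t.
  2a + 2b + s1 = 7
  4a + 3b + s2 = 52
  3a + 2b + s3 = 24
  b + s4 = 11
  a + s5 = 11
  a, b, s1, s2, s3, s4, s5 ≥ 0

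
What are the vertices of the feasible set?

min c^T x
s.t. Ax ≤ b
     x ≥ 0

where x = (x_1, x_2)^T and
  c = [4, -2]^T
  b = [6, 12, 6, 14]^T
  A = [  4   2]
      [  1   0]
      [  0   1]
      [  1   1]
Each vertex is the intersection of two constraint boundaries that also satisfies all remaining constraints:
  x_1 = 0 and x_2 = 0 → (0, 0)
  4x_1 + 2x_2 = 6 and x_2 = 0 → (1.5, 0)
  4x_1 + 2x_2 = 6 and x_1 = 0 → (0, 3)

Vertices: (0, 0), (1.5, 0), (0, 3)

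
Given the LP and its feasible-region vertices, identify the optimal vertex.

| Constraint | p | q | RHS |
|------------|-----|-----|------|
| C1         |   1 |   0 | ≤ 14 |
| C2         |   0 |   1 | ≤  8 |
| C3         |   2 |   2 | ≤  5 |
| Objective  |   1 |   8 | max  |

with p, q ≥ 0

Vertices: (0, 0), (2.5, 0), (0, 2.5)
(0, 2.5) with z = 20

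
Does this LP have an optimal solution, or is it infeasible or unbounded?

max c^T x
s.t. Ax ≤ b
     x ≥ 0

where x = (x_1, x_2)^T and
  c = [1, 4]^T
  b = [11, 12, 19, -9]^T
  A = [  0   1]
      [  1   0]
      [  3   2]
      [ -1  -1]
The point (0, 9.5) satisfies every constraint, so the LP is feasible; the constraints give x_1 ≤ 12 and x_2 ≤ 11, which with x_1, x_2 ≥ 0 keep the feasible region inside a bounded box. A feasible, bounded LP attains a finite optimum at a vertex.

Evaluating z = x_1 + 4x_2 at each vertex:
  (1, 8): z = 33
  (0, 9.5): z = 38
  (0, 9): z = 36

The LP has an optimal solution: (0, 9.5) with z = 38.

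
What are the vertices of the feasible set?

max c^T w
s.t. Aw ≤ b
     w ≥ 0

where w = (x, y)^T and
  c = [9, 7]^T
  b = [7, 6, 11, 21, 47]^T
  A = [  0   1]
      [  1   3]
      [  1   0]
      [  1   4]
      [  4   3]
Each vertex is the intersection of two constraint boundaries that also satisfies all remaining constraints:
  x = 0 and y = 0 → (0, 0)
  x + 3y = 6 and y = 0 → (6, 0)
  x + 3y = 6 and x = 0 → (0, 2)

Vertices: (0, 0), (6, 0), (0, 2)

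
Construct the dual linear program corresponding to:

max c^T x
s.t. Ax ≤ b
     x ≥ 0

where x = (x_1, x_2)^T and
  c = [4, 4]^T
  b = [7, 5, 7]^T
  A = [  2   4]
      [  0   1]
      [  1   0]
Minimize: z = 7y1 + 5y2 + 7y3

Subject to:
  C1: -2y1 - y3 ≤ -4
  C2: -4y1 - y2 ≤ -4
  y1, y2, y3 ≥ 0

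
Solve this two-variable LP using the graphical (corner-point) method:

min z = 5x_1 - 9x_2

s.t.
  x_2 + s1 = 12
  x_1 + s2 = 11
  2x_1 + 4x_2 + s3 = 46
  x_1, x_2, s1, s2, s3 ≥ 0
x_1 = 0, x_2 = 11.5, z = -103.5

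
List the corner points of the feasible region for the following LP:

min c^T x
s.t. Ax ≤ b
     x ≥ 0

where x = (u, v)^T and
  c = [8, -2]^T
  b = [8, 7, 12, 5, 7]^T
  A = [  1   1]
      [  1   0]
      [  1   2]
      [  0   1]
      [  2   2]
Each vertex is the intersection of two constraint boundaries that also satisfies all remaining constraints:
  u = 0 and v = 0 → (0, 0)
  2u + 2v = 7 and v = 0 → (3.5, 0)
  2u + 2v = 7 and u = 0 → (0, 3.5)

Vertices: (0, 0), (3.5, 0), (0, 3.5)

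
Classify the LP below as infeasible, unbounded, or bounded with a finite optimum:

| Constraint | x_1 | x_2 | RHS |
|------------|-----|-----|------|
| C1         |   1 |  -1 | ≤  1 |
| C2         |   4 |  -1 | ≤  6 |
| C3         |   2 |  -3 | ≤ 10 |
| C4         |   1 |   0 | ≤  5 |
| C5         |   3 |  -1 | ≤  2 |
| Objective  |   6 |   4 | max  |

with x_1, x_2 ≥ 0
Feasible point: (0, 0) satisfies every constraint, so the LP is feasible.
Direction d = (0, 1): for each constraint row a, a·d ≤ 0 —
  (1)(0) + (-1)(1) = -1 ≤ 0
  (4)(0) + (-1)(1) = -1 ≤ 0
  (2)(0) + (-3)(1) = -3 ≤ 0
  (1)(0) + (0)(1) = 0 ≤ 0
  (3)(0) + (-1)(1) = -1 ≤ 0
and d ≥ 0, so (0, 0) + t·d stays feasible for every t ≥ 0. Along this ray z = 6x_1 + 4x_2 changes by 4 per unit t, so z → +∞.

Unbounded: there is a feasible ray along which z → +∞.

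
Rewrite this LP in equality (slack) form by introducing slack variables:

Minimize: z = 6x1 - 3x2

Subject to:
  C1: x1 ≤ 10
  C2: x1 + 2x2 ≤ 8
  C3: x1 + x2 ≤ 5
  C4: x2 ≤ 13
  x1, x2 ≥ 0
min z = 6x1 - 3x2

s.t.
  x1 + s1 = 10
  x1 + 2x2 + s2 = 8
  x1 + x2 + s3 = 5
  x2 + s4 = 13
  x1, x2, s1, s2, s3, s4 ≥ 0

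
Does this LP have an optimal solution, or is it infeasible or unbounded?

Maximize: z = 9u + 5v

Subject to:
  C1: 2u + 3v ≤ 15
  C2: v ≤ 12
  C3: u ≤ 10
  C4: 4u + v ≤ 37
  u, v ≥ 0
The point (7.5, 0) satisfies every constraint, so the LP is feasible; the constraints give u ≤ 10 and v ≤ 12, which with u, v ≥ 0 keep the feasible region inside a bounded box. A feasible, bounded LP attains a finite optimum at a vertex.

Evaluating z = 9u + 5v at each vertex:
  (0, 0): z = 0
  (7.5, 0): z = 67.5
  (0, 5): z = 25

Bounded optimum: z* = 67.5 at (7.5, 0).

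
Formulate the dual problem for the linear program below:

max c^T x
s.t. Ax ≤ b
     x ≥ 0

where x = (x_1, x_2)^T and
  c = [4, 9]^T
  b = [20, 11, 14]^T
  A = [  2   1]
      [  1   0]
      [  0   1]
Minimize: z = 20y1 + 11y2 + 14y3

Subject to:
  C1: -2y1 - y2 ≤ -4
  C2: -y1 - y3 ≤ -9
  y1, y2, y3 ≥ 0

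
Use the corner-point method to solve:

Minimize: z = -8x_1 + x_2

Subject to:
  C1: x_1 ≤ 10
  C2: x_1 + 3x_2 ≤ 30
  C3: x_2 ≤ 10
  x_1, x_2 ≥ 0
Each vertex is the intersection of two constraint boundaries that also satisfies all remaining constraints:
  x_1 = 0 and x_2 = 0 → (0, 0)
  x_1 = 10 and x_2 = 0 → (10, 0)
  x_1 = 10 and x_1 + 3x_2 = 30 → (10, 6.667)
  x_1 + 3x_2 = 30 and x_2 = 10 → (0, 10)

Evaluating z = -8x_1 + x_2 at each vertex:
  (0, 0): z = 0
  (10, 0): z = -80
  (10, 6.667): z = -73.33
  (0, 10): z = 10

The minimum is at (10, 0) with z = -80.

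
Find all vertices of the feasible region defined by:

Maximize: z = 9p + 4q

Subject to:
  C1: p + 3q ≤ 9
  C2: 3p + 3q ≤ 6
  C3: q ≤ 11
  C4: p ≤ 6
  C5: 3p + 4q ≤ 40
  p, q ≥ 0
Each vertex is the intersection of two constraint boundaries that also satisfies all remaining constraints:
  p = 0 and q = 0 → (0, 0)
  3p + 3q = 6 and q = 0 → (2, 0)
  3p + 3q = 6 and p = 0 → (0, 2)

Vertices: (0, 0), (2, 0), (0, 2)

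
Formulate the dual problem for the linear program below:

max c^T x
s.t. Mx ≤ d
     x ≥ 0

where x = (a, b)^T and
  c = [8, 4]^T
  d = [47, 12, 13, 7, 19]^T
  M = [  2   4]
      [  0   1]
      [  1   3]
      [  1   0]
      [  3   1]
Minimize: z = 47y1 + 12y2 + 13y3 + 7y4 + 19y5

Subject to:
  C1: -2y1 - y3 - y4 - 3y5 ≤ -8
  C2: -4y1 - y2 - 3y3 - y5 ≤ -4
  y1, y2, y3, y4, y5 ≥ 0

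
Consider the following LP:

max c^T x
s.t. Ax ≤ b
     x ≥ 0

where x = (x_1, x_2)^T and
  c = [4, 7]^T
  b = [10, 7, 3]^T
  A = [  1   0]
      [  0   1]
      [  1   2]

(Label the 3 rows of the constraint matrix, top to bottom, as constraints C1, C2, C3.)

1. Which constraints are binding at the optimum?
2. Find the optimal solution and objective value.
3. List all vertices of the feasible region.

1. C3, x_2 ≥ 0
2. x_1 = 3, x_2 = 0, z = 12
3. (0, 0), (3, 0), (0, 1.5)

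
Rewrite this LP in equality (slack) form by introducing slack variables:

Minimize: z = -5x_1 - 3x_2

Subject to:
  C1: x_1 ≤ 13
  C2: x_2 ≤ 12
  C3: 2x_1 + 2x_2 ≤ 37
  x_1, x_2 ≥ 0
min z = -5x_1 - 3x_2

s.t.
  x_1 + s1 = 13
  x_2 + s2 = 12
  2x_1 + 2x_2 + s3 = 37
  x_1, x_2, s1, s2, s3 ≥ 0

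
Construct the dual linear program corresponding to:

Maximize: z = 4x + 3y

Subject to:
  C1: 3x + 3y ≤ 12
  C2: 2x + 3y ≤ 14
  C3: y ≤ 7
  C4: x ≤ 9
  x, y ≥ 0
Minimize: z = 12y1 + 14y2 + 7y3 + 9y4

Subject to:
  C1: -3y1 - 2y2 - y4 ≤ -4
  C2: -3y1 - 3y2 - y3 ≤ -3
  y1, y2, y3, y4 ≥ 0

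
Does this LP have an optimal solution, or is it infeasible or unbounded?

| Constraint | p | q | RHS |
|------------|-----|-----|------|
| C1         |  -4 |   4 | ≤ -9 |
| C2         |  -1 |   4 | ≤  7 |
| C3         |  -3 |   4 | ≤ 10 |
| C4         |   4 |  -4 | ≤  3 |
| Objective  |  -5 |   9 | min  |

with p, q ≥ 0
C4 requires 4p - 4q ≤ 3, while C1 (-4p + 4q ≤ -9) is equivalent to 4p - 4q ≥ 9. Together they would need 9 ≤ 4p - 4q ≤ 3, which is impossible since 9 > 3. No point satisfies all constraints.

Infeasible: no point satisfies all constraints simultaneously.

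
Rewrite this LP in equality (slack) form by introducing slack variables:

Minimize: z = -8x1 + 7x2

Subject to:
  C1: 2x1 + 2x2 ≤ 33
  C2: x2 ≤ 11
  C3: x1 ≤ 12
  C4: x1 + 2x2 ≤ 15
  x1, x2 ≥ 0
min z = -8x1 + 7x2

s.t.
  2x1 + 2x2 + s1 = 33
  x2 + s2 = 11
  x1 + s3 = 12
  x1 + 2x2 + s4 = 15
  x1, x2, s1, s2, s3, s4 ≥ 0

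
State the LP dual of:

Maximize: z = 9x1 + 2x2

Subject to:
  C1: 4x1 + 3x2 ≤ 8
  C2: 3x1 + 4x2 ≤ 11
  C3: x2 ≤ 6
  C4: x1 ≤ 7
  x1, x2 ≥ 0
Minimize: z = 8y1 + 11y2 + 6y3 + 7y4

Subject to:
  C1: -4y1 - 3y2 - y4 ≤ -9
  C2: -3y1 - 4y2 - y3 ≤ -2
  y1, y2, y3, y4 ≥ 0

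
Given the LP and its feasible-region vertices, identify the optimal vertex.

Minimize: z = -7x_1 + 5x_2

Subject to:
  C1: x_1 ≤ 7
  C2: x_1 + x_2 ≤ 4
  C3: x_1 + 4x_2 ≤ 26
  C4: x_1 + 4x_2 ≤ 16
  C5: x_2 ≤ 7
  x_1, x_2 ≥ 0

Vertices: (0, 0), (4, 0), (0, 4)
(4, 0) with z = -28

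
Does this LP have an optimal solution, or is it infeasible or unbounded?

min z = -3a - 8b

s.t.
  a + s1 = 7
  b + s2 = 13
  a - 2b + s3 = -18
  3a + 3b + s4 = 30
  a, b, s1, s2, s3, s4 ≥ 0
The point (0, 10) satisfies every constraint, so the LP is feasible; the constraints give a ≤ 7 and b ≤ 13, which with a, b ≥ 0 keep the feasible region inside a bounded box. A feasible, bounded LP attains a finite optimum at a vertex.

Evaluating z = -3a - 8b at each vertex:
  (0, 9): z = -72
  (0.6667, 9.333): z = -76.67
  (0, 10): z = -80

Feasible with finite optimum z* = -80 at (0, 10).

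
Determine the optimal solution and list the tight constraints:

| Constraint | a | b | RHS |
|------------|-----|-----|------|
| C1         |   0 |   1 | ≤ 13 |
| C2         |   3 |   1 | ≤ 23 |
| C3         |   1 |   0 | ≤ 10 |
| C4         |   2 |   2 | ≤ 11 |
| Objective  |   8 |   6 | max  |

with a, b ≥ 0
Optimal: a = 5.5, b = 0
Binding: C4, b ≥ 0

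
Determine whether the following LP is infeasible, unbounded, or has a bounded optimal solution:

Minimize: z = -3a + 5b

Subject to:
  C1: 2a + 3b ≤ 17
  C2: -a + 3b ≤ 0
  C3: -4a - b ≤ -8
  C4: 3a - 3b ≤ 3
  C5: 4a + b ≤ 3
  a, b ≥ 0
C5 requires 4a + b ≤ 3, while C3 (-4a - b ≤ -8) is equivalent to 4a + b ≥ 8. Together they would need 8 ≤ 4a + b ≤ 3, which is impossible since 8 > 3. No point satisfies all constraints.

Infeasible: no point satisfies all constraints simultaneously.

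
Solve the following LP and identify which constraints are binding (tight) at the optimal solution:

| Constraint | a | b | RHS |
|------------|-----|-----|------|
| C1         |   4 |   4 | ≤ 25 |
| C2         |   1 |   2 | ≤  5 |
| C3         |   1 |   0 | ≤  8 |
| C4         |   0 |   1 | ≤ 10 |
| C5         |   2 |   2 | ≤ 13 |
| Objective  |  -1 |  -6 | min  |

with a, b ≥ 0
Optimal: a = 0, b = 2.5
Binding: C2, a ≥ 0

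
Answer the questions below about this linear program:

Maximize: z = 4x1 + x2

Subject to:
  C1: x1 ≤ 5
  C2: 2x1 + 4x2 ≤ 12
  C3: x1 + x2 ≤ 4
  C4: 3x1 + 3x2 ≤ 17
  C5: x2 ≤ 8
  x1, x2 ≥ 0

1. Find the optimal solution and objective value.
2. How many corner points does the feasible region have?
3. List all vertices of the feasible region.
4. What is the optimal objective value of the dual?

1. x1 = 4, x2 = 0, z = 16
2. 4
3. (0, 0), (4, 0), (2, 2), (0, 3)
4. 16 (by strong duality, equal to the primal optimum)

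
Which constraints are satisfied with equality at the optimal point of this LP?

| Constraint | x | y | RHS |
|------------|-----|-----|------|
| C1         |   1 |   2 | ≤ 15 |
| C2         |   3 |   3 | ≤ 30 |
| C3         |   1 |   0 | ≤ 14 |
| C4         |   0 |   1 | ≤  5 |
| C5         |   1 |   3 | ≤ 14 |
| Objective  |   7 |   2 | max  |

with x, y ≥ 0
Optimal: x = 10, y = 0
Slack at optimum:
  C1: slack = 5
  C2: slack = 0 (binding)
  C3: slack = 4
  C4: slack = 5
  C5: slack = 4
  x ≥ 0: x = 10
  y ≥ 0: y = 0 (binding)
Binding constraints: C2, y ≥ 0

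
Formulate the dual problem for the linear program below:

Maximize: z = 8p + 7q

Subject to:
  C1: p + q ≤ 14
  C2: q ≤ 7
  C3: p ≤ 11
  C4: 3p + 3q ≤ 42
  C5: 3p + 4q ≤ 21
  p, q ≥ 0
Minimize: z = 14y1 + 7y2 + 11y3 + 42y4 + 21y5

Subject to:
  C1: -y1 - y3 - 3y4 - 3y5 ≤ -8
  C2: -y1 - y2 - 3y4 - 4y5 ≤ -7
  y1, y2, y3, y4, y5 ≥ 0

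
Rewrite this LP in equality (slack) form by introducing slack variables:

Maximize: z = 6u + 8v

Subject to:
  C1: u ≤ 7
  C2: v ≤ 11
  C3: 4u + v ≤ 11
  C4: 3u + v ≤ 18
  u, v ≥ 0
max z = 6u + 8v

s.t.
  u + s1 = 7
  v + s2 = 11
  4u + v + s3 = 11
  3u + v + s4 = 18
  u, v, s1, s2, s3, s4 ≥ 0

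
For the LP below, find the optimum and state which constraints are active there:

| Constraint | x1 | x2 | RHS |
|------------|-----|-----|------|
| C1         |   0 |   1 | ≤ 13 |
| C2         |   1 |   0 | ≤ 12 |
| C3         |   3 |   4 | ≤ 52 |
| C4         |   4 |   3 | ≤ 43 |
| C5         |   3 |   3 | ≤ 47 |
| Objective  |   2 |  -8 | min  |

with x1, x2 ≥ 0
Optimal: x1 = 0, x2 = 13
Slack at optimum:
  C1: slack = 0 (binding)
  C2: slack = 12
  C3: slack = 0 (binding)
  C4: slack = 4
  C5: slack = 8
  x1 ≥ 0: x1 = 0 (binding)
  x2 ≥ 0: x2 = 13
Binding constraints: C1, C3, x1 ≥ 0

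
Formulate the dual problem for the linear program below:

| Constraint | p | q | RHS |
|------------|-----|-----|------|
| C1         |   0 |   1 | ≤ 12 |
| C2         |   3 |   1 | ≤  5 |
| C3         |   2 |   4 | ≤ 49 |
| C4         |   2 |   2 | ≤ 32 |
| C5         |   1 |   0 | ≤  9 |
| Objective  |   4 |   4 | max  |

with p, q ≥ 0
Minimize: z = 12y1 + 5y2 + 49y3 + 32y4 + 9y5

Subject to:
  C1: -3y2 - 2y3 - 2y4 - y5 ≤ -4
  C2: -y1 - y2 - 4y3 - 2y4 ≤ -4
  y1, y2, y3, y4, y5 ≥ 0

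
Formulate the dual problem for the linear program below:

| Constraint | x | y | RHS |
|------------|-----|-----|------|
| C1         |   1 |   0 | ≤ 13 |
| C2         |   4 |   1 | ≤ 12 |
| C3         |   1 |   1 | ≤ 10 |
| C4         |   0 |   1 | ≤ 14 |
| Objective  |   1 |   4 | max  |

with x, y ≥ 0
Minimize: z = 13y1 + 12y2 + 10y3 + 14y4

Subject to:
  C1: -y1 - 4y2 - y3 ≤ -1
  C2: -y2 - y3 - y4 ≤ -4
  y1, y2, y3, y4 ≥ 0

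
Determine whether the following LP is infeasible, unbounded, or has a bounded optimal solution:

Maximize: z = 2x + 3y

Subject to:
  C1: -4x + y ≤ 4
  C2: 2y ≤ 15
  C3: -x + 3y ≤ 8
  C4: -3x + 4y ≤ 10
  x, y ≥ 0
Feasible point: (0, 0) satisfies every constraint, so the LP is feasible.
Direction d = (1, 0): for each constraint row a, a·d ≤ 0 —
  (-4)(1) + (1)(0) = -4 ≤ 0
  (0)(1) + (2)(0) = 0 ≤ 0
  (-1)(1) + (3)(0) = -1 ≤ 0
  (-3)(1) + (4)(0) = -3 ≤ 0
and d ≥ 0, so (0, 0) + t·d stays feasible for every t ≥ 0. Along this ray z = 2x + 3y changes by 2 per unit t, so z → +∞.

The LP is unbounded; z can be made arbitrarily large.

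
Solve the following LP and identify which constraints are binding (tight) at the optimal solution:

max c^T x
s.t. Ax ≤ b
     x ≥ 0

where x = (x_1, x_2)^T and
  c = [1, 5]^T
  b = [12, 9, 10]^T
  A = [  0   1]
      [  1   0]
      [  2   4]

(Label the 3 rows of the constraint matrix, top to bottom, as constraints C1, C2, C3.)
Optimal: x_1 = 0, x_2 = 2.5
Slack at optimum:
  C1: slack = 9.5
  C2: slack = 9
  C3: slack = 0 (binding)
  x_1 ≥ 0: x_1 = 0 (binding)
  x_2 ≥ 0: x_2 = 2.5
Binding constraints: C3, x_1 ≥ 0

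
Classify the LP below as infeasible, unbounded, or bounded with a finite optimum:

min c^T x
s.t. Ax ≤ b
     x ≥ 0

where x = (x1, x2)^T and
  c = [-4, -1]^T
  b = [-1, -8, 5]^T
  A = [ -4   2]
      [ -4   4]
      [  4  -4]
One constraint requires 4x1 - 4x2 ≤ 5, while the constraint -4x1 + 4x2 ≤ -8 is equivalent to 4x1 - 4x2 ≥ 8. Together they would need 8 ≤ 4x1 - 4x2 ≤ 5, which is impossible since 8 > 5. No point satisfies all constraints.

Infeasible: no point satisfies all constraints simultaneously.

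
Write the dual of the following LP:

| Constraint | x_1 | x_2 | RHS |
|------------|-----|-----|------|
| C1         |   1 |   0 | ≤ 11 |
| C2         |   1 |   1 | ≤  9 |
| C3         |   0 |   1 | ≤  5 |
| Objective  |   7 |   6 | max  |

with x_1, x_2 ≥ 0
Minimize: z = 11y1 + 9y2 + 5y3

Subject to:
  C1: -y1 - y2 ≤ -7
  C2: -y2 - y3 ≤ -6
  y1, y2, y3 ≥ 0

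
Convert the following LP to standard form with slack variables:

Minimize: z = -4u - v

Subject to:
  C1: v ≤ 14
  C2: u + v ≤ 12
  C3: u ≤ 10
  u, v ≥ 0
min z = -4u - v

s.t.
  v + s1 = 14
  u + v + s2 = 12
  u + s3 = 10
  u, v, s1, s2, s3 ≥ 0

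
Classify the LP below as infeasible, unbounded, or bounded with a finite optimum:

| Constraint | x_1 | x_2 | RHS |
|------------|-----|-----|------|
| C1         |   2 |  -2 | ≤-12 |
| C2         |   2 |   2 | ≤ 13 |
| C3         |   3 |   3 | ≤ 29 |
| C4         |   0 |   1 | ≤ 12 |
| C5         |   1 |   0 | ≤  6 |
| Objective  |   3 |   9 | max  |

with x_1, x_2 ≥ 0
The point (0, 6.5) satisfies every constraint, so the LP is feasible; the constraints give x_1 ≤ 6 and x_2 ≤ 12, which with x_1, x_2 ≥ 0 keep the feasible region inside a bounded box. A feasible, bounded LP attains a finite optimum at a vertex.

Evaluating z = 3x_1 + 9x_2 at each vertex:
  (0, 6): z = 54
  (0.25, 6.25): z = 57
  (0, 6.5): z = 58.5

The LP has an optimal solution: (0, 6.5) with z = 58.5.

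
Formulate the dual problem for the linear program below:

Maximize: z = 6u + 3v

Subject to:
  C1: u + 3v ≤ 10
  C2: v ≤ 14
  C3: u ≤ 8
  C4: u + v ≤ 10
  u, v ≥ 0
Minimize: z = 10y1 + 14y2 + 8y3 + 10y4

Subject to:
  C1: -y1 - y3 - y4 ≤ -6
  C2: -3y1 - y2 - y4 ≤ -3
  y1, y2, y3, y4 ≥ 0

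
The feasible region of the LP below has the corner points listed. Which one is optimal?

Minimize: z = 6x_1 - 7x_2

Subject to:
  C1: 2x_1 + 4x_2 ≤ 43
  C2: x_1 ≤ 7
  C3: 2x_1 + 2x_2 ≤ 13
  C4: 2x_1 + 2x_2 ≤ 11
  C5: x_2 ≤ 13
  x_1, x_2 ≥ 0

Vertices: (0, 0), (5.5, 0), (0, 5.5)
Evaluating z = 6x_1 - 7x_2 at each vertex:
  (0, 0): z = 0
  (5.5, 0): z = 33
  (0, 5.5): z = -38.5

The smallest value is z = -38.5, attained at (0, 5.5).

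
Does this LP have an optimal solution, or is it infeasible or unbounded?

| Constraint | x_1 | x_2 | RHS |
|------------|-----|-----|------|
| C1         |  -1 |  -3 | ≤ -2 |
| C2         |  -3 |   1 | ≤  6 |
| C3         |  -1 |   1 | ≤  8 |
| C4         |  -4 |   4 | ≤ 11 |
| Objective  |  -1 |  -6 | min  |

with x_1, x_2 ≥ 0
Feasible point: (0, 1) satisfies every constraint, so the LP is feasible.
Direction d = (1, 0): for each constraint row a, a·d ≤ 0 —
  (-1)(1) + (-3)(0) = -1 ≤ 0
  (-3)(1) + (1)(0) = -3 ≤ 0
  (-1)(1) + (1)(0) = -1 ≤ 0
  (-4)(1) + (4)(0) = -4 ≤ 0
and d ≥ 0, so (0, 1) + t·d stays feasible for every t ≥ 0. Along this ray z = -x_1 - 6x_2 changes by -1 per unit t, so z → −∞.

The LP is unbounded; z can be made arbitrarily small.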